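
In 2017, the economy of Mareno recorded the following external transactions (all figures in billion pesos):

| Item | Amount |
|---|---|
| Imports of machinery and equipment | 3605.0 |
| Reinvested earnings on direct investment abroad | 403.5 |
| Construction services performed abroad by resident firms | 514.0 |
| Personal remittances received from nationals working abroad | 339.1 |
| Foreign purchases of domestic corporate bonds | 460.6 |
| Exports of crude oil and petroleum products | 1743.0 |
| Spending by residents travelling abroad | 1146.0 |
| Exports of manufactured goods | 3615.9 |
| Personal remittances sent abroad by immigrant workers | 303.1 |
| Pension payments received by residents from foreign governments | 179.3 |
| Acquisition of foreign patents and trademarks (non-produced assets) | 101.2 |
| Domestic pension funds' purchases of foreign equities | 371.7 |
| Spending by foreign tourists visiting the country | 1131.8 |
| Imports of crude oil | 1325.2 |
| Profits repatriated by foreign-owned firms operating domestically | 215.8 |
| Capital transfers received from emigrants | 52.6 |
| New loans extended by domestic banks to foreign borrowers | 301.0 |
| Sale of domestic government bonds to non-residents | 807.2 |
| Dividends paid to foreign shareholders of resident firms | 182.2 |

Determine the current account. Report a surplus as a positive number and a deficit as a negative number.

1149.3

Goods: -3605.0 + 3615.9 + 1743.0 - 1325.2 = 428.7
Services: 1131.8 - 1146.0 + 514.0 = 499.8
Primary income: 403.5 - 215.8 - 182.2 = 5.5
Secondary income: 339.1 + 179.3 - 303.1 = 215.3
Current account = 428.7 + 499.8 + 5.5 + 215.3 = 1149.3
(Excluded from the current account — financial account: foreign purchases of domestic corporate bonds 460.6, domestic pension funds' purchases of foreign equities 371.7, new loans extended by domestic banks to foreign borrowers 301.0, sale of domestic government bonds to non-residents 807.2; capital account: acquisition of foreign patents and trademarks (non-produced assets) 101.2, capital transfers received from emigrants 52.6.)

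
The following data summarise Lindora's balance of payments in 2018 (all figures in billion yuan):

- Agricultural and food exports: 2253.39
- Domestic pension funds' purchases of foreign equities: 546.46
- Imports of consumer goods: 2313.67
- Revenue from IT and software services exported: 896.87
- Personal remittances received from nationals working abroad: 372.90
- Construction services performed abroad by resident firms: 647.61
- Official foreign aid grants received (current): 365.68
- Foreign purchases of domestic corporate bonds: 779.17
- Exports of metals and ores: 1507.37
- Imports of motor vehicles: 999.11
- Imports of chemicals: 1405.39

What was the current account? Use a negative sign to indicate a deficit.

1325.65

Goods: -999.11 + 1507.37 + 2253.39 - 2313.67 - 1405.39 = -957.41
Services: 896.87 + 647.61 = 1544.48
Secondary income: 365.68 + 372.90 = 738.58
Current account = (-957.41) + 1544.48 + 738.58 = 1325.65
(Excluded from the current account — financial account: domestic pension funds' purchases of foreign equities 546.46, foreign purchases of domestic corporate bonds 779.17.)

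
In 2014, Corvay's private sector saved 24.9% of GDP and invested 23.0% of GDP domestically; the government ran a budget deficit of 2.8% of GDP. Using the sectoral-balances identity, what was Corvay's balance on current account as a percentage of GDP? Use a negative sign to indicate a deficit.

-0.9

By the sectoral-balances identity, CA = (S_private - I) + (T - G).
Private balance = 24.9 - 23.0 = 1.9
Government balance (T - G) = -2.8
CA = 1.9 + (-2.8) = -0.9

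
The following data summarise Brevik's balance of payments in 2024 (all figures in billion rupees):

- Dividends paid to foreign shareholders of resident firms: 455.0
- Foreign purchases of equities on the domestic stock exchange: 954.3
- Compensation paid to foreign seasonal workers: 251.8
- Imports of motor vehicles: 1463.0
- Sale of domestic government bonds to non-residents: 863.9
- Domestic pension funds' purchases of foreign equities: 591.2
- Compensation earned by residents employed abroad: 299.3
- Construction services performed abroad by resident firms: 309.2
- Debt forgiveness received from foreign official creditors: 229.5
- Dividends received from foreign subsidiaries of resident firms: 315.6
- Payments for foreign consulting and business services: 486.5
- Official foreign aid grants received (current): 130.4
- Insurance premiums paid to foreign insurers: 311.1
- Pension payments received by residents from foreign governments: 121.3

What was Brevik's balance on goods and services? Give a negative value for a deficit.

-1951.4

Goods: -1463.0
Services: -311.1 - 486.5 + 309.2 = -488.4
Trade balance = -1463.0 + (-488.4) = -1951.4
(Excluded from the trade balance — primary income: dividends paid to foreign shareholders of resident firms 455.0, compensation paid to foreign seasonal workers 251.8, compensation earned by residents employed abroad 299.3, dividends received from foreign subsidiaries of resident firms 315.6; financial account: foreign purchases of equities on the domestic stock exchange 954.3, sale of domestic government bonds to non-residents 863.9, domestic pension funds' purchases of foreign equities 591.2; capital account: debt forgiveness received from foreign official creditors 229.5; secondary income: official foreign aid grants received (current) 130.4, pension payments received by residents from foreign governments 121.3.)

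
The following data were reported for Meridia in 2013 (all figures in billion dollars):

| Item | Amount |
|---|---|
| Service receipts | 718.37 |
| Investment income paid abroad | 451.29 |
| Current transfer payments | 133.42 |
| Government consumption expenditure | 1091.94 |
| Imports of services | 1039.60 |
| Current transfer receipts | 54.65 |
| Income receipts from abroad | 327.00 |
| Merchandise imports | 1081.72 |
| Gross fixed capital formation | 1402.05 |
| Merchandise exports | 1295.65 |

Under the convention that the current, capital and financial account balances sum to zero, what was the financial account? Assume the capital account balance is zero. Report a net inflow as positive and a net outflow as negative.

Goods balance = 1295.65 - 1081.72 = 213.93
Services balance = 718.37 - 1039.60 = -321.23
Trade balance (goods + services) = 213.93 + (-321.23) = -107.30
Net primary income = 327.00 - 451.29 = -124.29
Net secondary income = 54.65 - 133.42 = -78.77
Current account = -107.30 + (-124.29) + (-78.77) = -310.36
Financial account = -(-310.36) = 310.36

310.36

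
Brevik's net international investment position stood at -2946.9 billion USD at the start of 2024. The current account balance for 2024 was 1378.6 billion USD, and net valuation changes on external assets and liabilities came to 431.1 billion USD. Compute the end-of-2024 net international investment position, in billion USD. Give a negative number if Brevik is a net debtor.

Change in NIIP = current account + net valuation change = 1378.6 + 431.1 = 1809.7
End-of-year NIIP = -2946.9 + 1809.7 = -1137.2

-1137.2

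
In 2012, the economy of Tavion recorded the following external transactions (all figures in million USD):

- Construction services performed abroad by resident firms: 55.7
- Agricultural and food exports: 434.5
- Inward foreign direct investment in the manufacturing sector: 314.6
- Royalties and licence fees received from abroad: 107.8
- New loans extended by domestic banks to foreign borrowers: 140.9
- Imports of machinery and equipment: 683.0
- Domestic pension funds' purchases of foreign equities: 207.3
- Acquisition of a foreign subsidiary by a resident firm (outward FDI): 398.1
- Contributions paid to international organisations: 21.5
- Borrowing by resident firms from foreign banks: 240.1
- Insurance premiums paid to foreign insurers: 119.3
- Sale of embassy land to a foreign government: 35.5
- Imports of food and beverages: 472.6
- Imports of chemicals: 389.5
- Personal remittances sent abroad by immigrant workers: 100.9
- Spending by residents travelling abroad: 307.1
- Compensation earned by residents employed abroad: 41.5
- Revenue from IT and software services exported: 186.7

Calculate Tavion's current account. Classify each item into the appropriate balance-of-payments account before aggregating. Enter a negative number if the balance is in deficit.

Goods: 434.5 - 389.5 - 683.0 - 472.6 = -1110.6
Services: 186.7 + 107.8 + 55.7 - 307.1 - 119.3 = -76.2
Primary income: 41.5
Secondary income: -21.5 - 100.9 = -122.4
Current account = (-1110.6) + (-76.2) + 41.5 + (-122.4) = -1267.7
(Excluded from the current account — financial account: inward foreign direct investment in the manufacturing sector 314.6, new loans extended by domestic banks to foreign borrowers 140.9, domestic pension funds' purchases of foreign equities 207.3, acquisition of a foreign subsidiary by a resident firm (outward FDI) 398.1, borrowing by resident firms from foreign banks 240.1; capital account: sale of embassy land to a foreign government 35.5.)

-1267.7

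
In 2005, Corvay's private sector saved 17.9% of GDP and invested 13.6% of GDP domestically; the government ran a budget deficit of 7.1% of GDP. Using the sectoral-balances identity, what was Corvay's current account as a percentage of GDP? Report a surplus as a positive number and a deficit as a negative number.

-2.8

By the sectoral-balances identity, CA = (S_private - I) + (T - G).
Private balance = 17.9 - 13.6 = 4.3
Government balance (T - G) = -7.1
CA = 4.3 + (-7.1) = -2.8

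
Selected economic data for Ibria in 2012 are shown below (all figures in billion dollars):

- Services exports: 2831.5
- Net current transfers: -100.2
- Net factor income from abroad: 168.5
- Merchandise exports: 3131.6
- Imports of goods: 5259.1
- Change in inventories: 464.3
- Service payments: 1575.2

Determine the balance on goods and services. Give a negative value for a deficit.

Goods balance = 3131.6 - 5259.1 = -2127.5
Services balance = 2831.5 - 1575.2 = 1256.3
Trade balance (goods + services) = -2127.5 + 1256.3 = -871.2

-871.2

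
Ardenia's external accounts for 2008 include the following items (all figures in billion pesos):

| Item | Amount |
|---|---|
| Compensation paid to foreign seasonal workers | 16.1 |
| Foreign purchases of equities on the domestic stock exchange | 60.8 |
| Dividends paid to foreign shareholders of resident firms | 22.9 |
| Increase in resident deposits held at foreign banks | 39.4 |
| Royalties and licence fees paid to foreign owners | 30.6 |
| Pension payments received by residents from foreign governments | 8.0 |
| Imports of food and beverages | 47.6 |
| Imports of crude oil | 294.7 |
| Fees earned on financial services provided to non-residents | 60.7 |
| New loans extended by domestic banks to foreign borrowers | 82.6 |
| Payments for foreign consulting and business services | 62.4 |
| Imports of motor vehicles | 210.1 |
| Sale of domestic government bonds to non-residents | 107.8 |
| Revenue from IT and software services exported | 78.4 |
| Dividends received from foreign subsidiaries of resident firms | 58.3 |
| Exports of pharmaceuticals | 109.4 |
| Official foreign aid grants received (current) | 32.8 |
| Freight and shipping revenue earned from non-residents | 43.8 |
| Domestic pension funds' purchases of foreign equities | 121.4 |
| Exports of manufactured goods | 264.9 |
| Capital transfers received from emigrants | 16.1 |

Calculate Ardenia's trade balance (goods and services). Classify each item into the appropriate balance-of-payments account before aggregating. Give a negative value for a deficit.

Goods: -47.6 - 294.7 + 109.4 + 264.9 - 210.1 = -178.1
Services: 60.7 - 62.4 - 30.6 + 78.4 + 43.8 = 89.9
Trade balance = -178.1 + 89.9 = -88.2
(Excluded from the trade balance — primary income: compensation paid to foreign seasonal workers 16.1, dividends paid to foreign shareholders of resident firms 22.9, dividends received from foreign subsidiaries of resident firms 58.3; financial account: foreign purchases of equities on the domestic stock exchange 60.8, increase in resident deposits held at foreign banks 39.4, new loans extended by domestic banks to foreign borrowers 82.6, sale of domestic government bonds to non-residents 107.8, domestic pension funds' purchases of foreign equities 121.4; secondary income: pension payments received by residents from foreign governments 8.0, official foreign aid grants received (current) 32.8; capital account: capital transfers received from emigrants 16.1.)

-88.2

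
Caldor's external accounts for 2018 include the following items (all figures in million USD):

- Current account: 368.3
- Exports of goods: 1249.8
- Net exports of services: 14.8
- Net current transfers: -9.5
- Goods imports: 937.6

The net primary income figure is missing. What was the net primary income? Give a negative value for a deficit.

50.8

Current account = goods balance + services balance + net primary income + net secondary income
Sum of the known components = 317.5
Net primary income = CA - (known components) = 368.3 - 317.5 = 50.8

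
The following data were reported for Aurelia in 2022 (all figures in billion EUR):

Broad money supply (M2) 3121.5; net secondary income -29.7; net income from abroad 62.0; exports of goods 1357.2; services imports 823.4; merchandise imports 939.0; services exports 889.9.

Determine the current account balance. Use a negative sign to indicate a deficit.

517.0

Goods balance = 1357.2 - 939.0 = 418.2
Services balance = 889.9 - 823.4 = 66.5
Trade balance (goods + services) = 418.2 + 66.5 = 484.7
Net primary income = 62.0
Net secondary income = -29.7
Current account = 484.7 + 62.0 + (-29.7) = 517.0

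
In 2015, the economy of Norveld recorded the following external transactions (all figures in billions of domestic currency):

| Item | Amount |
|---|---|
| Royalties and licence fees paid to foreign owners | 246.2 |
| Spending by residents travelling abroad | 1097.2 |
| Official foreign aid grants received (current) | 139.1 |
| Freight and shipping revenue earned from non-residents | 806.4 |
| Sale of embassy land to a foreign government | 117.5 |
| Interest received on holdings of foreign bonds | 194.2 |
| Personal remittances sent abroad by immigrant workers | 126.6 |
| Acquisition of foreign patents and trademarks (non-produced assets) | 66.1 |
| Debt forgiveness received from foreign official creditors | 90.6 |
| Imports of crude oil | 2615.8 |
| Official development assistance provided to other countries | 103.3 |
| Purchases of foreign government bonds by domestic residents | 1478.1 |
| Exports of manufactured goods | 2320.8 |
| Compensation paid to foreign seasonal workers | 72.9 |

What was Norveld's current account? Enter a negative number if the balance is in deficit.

-801.5

Goods: -2615.8 + 2320.8 = -295.0
Services: 806.4 - 246.2 - 1097.2 = -537.0
Primary income: -72.9 + 194.2 = 121.3
Secondary income: 139.1 - 103.3 - 126.6 = -90.8
Current account = (-295.0) + (-537.0) + 121.3 + (-90.8) = -801.5
(Excluded from the current account — capital account: sale of embassy land to a foreign government 117.5, acquisition of foreign patents and trademarks (non-produced assets) 66.1, debt forgiveness received from foreign official creditors 90.6; financial account: purchases of foreign government bonds by domestic residents 1478.1.)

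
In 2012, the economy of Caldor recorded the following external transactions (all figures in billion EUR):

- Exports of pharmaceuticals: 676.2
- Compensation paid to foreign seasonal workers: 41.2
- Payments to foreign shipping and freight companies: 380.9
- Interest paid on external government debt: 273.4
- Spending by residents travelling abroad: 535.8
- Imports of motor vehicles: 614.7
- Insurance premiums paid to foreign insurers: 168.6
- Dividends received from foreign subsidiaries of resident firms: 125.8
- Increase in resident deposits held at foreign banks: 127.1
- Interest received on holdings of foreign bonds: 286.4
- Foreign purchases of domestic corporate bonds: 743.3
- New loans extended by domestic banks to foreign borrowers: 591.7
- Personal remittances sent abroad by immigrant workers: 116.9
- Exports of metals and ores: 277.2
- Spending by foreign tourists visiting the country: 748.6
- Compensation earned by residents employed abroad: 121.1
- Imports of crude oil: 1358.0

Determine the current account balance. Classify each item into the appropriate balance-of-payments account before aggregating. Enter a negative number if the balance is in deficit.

-1254.2

Goods: 676.2 + 277.2 - 1358.0 - 614.7 = -1019.3
Services: -535.8 - 168.6 + 748.6 - 380.9 = -336.7
Primary income: 125.8 - 41.2 - 273.4 + 286.4 + 121.1 = 218.7
Secondary income: -116.9
Current account = (-1019.3) + (-336.7) + 218.7 + (-116.9) = -1254.2
(Excluded from the current account — financial account: increase in resident deposits held at foreign banks 127.1, foreign purchases of domestic corporate bonds 743.3, new loans extended by domestic banks to foreign borrowers 591.7.)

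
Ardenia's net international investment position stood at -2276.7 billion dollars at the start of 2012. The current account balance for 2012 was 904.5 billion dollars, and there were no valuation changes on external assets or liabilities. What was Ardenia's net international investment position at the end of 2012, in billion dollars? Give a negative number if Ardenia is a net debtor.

-1372.2

With no valuation effects, change in NIIP = current account = 904.5
End-of-year NIIP = -2276.7 + 904.5 = -1372.2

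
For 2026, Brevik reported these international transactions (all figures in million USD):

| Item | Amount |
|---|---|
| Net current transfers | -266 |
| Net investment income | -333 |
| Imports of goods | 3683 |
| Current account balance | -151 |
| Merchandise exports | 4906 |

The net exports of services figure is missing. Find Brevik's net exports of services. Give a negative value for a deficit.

-775

Current account = goods balance + services balance + net primary income + net secondary income
Sum of the known components = 624
Net exports of services = CA - (known components) = -151 - 624 = -775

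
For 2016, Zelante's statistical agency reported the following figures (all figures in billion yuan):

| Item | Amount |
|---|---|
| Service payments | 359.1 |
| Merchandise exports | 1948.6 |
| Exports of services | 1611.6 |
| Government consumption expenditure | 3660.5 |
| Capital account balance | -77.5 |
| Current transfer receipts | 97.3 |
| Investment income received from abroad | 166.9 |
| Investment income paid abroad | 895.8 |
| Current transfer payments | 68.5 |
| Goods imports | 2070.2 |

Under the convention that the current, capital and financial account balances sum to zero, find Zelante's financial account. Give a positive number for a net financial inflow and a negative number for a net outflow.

Goods balance = 1948.6 - 2070.2 = -121.6
Services balance = 1611.6 - 359.1 = 1252.5
Trade balance (goods + services) = -121.6 + 1252.5 = 1130.9
Net primary income = 166.9 - 895.8 = -728.9
Net secondary income = 97.3 - 68.5 = 28.8
Current account = 1130.9 + (-728.9) + 28.8 = 430.8
Financial account = -(430.8 + (-77.5)) = -353.3

-353.3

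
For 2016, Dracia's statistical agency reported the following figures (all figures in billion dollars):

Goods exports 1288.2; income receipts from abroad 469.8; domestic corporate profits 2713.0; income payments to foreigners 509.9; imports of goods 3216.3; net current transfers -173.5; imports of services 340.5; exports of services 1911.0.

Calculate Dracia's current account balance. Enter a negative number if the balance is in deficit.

Goods balance = 1288.2 - 3216.3 = -1928.1
Services balance = 1911.0 - 340.5 = 1570.5
Trade balance (goods + services) = -1928.1 + 1570.5 = -357.6
Net primary income = 469.8 - 509.9 = -40.1
Net secondary income = -173.5
Current account = -357.6 + (-40.1) + (-173.5) = -571.2

-571.2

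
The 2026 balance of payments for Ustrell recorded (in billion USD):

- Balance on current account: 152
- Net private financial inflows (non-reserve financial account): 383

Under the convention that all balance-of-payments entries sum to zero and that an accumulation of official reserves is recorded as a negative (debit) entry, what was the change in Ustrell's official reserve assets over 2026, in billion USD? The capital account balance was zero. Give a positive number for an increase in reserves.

Official reserve transactions balance = -(152 + 383) = -535
An accumulation of reserves is recorded as a debit (negative entry), so the change in the stock of reserves is the negative of that balance.
Change in official reserves = -(-535) = 535

535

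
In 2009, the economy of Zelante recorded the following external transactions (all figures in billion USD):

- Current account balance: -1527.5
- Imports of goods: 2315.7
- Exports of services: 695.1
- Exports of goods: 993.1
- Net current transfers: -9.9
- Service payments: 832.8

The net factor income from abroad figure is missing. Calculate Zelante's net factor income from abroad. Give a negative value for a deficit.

-57.3

Current account = goods balance + services balance + net primary income + net secondary income
Sum of the known components = -1470.2
Net factor income from abroad = CA - (known components) = -1527.5 - (-1470.2) = -57.3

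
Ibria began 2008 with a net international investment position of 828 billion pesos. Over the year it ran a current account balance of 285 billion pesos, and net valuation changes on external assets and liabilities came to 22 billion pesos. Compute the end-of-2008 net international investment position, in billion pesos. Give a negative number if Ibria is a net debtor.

1135

Change in NIIP = current account + net valuation change = 285 + 22 = 307
End-of-year NIIP = 828 + 307 = 1135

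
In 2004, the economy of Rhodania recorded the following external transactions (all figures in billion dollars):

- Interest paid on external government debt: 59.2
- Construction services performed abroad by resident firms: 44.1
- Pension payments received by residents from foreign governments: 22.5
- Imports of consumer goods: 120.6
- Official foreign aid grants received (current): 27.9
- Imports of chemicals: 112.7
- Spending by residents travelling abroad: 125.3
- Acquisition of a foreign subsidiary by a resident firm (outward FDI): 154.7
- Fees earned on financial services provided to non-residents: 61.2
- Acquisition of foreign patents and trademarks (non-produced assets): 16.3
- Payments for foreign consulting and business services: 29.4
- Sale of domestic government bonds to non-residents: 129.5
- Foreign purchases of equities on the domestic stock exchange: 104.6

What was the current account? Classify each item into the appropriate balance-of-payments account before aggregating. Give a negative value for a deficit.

-291.5

Goods: -112.7 - 120.6 = -233.3
Services: 44.1 - 125.3 - 29.4 + 61.2 = -49.4
Primary income: -59.2
Secondary income: 27.9 + 22.5 = 50.4
Current account = (-233.3) + (-49.4) + (-59.2) + 50.4 = -291.5
(Excluded from the current account — financial account: acquisition of a foreign subsidiary by a resident firm (outward FDI) 154.7, sale of domestic government bonds to non-residents 129.5, foreign purchases of equities on the domestic stock exchange 104.6; capital account: acquisition of foreign patents and trademarks (non-produced assets) 16.3.)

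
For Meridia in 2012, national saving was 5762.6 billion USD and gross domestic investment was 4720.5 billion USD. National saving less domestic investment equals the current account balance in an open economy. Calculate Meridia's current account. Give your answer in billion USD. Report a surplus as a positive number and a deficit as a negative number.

CA = S - I = 5762.6 - 4720.5 = 1042.1

1042.1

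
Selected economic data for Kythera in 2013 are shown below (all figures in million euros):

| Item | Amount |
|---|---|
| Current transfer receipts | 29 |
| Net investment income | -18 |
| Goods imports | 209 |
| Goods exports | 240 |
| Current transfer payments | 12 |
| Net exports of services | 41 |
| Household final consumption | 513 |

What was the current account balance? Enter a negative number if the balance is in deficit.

Goods balance = 240 - 209 = 31
Services balance = 41
Trade balance (goods + services) = 31 + 41 = 72
Net primary income = -18
Net secondary income = 29 - 12 = 17
Current account = 72 + (-18) + 17 = 71

71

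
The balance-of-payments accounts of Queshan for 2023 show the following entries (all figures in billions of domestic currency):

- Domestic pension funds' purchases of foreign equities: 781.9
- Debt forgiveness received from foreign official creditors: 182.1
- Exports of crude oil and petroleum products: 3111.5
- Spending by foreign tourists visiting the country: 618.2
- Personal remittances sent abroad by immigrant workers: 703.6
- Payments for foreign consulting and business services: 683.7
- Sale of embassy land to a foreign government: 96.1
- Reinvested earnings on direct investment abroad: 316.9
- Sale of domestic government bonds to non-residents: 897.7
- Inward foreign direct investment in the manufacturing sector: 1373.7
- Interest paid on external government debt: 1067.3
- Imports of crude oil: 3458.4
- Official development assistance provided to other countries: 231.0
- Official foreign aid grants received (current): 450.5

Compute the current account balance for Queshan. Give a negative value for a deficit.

-1646.9

Goods: 3111.5 - 3458.4 = -346.9
Services: 618.2 - 683.7 = -65.5
Primary income: -1067.3 + 316.9 = -750.4
Secondary income: -231.0 - 703.6 + 450.5 = -484.1
Current account = (-346.9) + (-65.5) + (-750.4) + (-484.1) = -1646.9
(Excluded from the current account — financial account: domestic pension funds' purchases of foreign equities 781.9, sale of domestic government bonds to non-residents 897.7, inward foreign direct investment in the manufacturing sector 1373.7; capital account: debt forgiveness received from foreign official creditors 182.1, sale of embassy land to a foreign government 96.1.)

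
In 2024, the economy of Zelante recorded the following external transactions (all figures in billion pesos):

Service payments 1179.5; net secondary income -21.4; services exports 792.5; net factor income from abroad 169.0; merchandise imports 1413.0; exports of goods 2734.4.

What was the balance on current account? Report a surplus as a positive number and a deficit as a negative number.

Goods balance = 2734.4 - 1413.0 = 1321.4
Services balance = 792.5 - 1179.5 = -387.0
Trade balance (goods + services) = 1321.4 + (-387.0) = 934.4
Net primary income = 169.0
Net secondary income = -21.4
Current account = 934.4 + 169.0 + (-21.4) = 1082.0

1082.0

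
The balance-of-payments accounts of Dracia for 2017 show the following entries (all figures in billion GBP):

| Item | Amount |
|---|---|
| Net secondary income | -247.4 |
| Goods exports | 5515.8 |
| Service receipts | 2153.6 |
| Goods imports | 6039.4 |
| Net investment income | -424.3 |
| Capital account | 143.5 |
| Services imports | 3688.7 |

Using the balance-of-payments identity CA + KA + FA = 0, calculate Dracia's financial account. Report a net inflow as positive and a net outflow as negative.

2586.9

Goods balance = 5515.8 - 6039.4 = -523.6
Services balance = 2153.6 - 3688.7 = -1535.1
Trade balance (goods + services) = -523.6 + (-1535.1) = -2058.7
Net primary income = -424.3
Net secondary income = -247.4
Current account = -2058.7 + (-424.3) + (-247.4) = -2730.4
Financial account = -(-2730.4 + 143.5) = 2586.9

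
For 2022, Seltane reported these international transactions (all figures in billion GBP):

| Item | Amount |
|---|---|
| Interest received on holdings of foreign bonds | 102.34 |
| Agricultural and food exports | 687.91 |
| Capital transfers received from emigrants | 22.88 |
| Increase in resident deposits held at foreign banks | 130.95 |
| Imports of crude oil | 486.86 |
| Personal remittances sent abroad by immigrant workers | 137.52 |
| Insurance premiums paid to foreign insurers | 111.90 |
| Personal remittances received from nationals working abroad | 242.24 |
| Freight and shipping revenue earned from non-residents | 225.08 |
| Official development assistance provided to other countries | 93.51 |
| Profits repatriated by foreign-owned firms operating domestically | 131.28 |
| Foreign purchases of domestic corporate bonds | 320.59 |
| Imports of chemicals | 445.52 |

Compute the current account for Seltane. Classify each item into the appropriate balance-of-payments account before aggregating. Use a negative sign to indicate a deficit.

Goods: -486.86 - 445.52 + 687.91 = -244.47
Services: -111.90 + 225.08 = 113.18
Primary income: -131.28 + 102.34 = -28.94
Secondary income: -137.52 - 93.51 + 242.24 = 11.21
Current account = (-244.47) + 113.18 + (-28.94) + 11.21 = -149.02
(Excluded from the current account — capital account: capital transfers received from emigrants 22.88; financial account: increase in resident deposits held at foreign banks 130.95, foreign purchases of domestic corporate bonds 320.59.)

-149.02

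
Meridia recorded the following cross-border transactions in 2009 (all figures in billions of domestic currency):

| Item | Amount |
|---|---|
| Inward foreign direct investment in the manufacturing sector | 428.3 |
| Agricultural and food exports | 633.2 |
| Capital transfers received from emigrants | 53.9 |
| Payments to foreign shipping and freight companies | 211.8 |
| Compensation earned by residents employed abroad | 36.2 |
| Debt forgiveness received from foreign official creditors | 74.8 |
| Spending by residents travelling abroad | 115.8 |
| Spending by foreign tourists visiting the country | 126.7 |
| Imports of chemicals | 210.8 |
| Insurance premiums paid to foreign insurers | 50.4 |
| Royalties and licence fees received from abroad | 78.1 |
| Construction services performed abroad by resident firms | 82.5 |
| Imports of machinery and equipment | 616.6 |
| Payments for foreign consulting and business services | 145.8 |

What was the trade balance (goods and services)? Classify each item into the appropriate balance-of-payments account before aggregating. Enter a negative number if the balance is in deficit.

-430.7

Goods: -616.6 + 633.2 - 210.8 = -194.2
Services: -50.4 + 82.5 - 145.8 + 78.1 + 126.7 - 115.8 - 211.8 = -236.5
Trade balance = -194.2 + (-236.5) = -430.7
(Excluded from the trade balance — financial account: inward foreign direct investment in the manufacturing sector 428.3; capital account: capital transfers received from emigrants 53.9, debt forgiveness received from foreign official creditors 74.8; primary income: compensation earned by residents employed abroad 36.2.)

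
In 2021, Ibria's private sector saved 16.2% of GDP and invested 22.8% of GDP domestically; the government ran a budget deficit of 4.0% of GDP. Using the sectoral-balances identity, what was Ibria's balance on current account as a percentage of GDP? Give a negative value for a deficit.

-10.6

By the sectoral-balances identity, CA = (S_private - I) + (T - G).
Private balance = 16.2 - 22.8 = -6.6
Government balance (T - G) = -4.0
CA = -6.6 + (-4.0) = -10.6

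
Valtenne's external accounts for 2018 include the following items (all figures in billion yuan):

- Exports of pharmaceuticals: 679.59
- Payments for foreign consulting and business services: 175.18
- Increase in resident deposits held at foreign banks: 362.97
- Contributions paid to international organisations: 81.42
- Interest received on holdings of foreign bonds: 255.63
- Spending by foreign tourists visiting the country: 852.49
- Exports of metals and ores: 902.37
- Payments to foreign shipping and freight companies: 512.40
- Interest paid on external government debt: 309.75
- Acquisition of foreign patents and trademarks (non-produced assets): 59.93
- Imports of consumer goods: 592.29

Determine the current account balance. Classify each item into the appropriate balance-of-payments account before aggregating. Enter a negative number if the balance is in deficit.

1019.04

Goods: -592.29 + 679.59 + 902.37 = 989.67
Services: -512.40 + 852.49 - 175.18 = 164.91
Primary income: -309.75 + 255.63 = -54.12
Secondary income: -81.42
Current account = 989.67 + 164.91 + (-54.12) + (-81.42) = 1019.04
(Excluded from the current account — financial account: increase in resident deposits held at foreign banks 362.97; capital account: acquisition of foreign patents and trademarks (non-produced assets) 59.93.)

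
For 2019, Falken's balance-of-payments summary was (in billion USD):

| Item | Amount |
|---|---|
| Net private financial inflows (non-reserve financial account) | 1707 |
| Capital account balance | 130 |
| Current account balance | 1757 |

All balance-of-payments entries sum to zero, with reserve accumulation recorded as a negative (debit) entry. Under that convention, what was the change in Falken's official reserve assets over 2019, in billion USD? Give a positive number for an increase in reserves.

Official reserve transactions balance = -(1757 + 130 + 1707) = -3594
An accumulation of reserves is recorded as a debit (negative entry), so the change in the stock of reserves is the negative of that balance.
Change in official reserves = -(-3594) = 3594

3594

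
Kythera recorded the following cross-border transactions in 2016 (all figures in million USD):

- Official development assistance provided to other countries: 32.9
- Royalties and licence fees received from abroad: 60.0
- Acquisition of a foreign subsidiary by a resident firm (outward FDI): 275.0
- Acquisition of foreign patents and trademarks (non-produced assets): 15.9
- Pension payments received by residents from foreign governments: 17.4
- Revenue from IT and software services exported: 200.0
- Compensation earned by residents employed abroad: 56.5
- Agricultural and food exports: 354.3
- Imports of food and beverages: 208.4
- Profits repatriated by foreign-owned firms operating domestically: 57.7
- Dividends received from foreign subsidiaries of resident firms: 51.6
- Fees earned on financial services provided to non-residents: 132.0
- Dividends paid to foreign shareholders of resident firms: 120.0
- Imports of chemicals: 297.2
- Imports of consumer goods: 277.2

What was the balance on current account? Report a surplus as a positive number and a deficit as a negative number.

Goods: -277.2 - 297.2 - 208.4 + 354.3 = -428.5
Services: 200.0 + 60.0 + 132.0 = 392.0
Primary income: -57.7 - 120.0 + 51.6 + 56.5 = -69.6
Secondary income: -32.9 + 17.4 = -15.5
Current account = (-428.5) + 392.0 + (-69.6) + (-15.5) = -121.6
(Excluded from the current account — financial account: acquisition of a foreign subsidiary by a resident firm (outward FDI) 275.0; capital account: acquisition of foreign patents and trademarks (non-produced assets) 15.9.)

-121.6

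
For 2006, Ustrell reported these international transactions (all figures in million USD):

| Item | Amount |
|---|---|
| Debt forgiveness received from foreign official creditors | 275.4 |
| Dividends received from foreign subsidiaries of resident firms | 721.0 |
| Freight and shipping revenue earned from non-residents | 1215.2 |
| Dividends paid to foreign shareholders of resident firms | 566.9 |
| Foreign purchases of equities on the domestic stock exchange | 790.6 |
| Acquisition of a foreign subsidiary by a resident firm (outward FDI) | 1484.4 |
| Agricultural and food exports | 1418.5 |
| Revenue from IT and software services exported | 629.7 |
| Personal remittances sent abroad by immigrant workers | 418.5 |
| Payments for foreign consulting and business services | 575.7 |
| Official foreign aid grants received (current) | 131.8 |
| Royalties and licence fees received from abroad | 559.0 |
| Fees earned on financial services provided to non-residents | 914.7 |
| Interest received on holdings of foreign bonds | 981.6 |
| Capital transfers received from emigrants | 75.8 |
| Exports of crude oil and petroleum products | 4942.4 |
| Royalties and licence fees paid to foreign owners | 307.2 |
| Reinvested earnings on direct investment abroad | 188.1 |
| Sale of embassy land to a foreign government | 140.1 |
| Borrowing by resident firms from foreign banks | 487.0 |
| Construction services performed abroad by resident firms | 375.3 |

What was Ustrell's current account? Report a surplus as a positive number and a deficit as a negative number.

Goods: 1418.5 + 4942.4 = 6360.9
Services: 375.3 - 575.7 - 307.2 + 559.0 + 1215.2 + 629.7 + 914.7 = 2811.0
Primary income: 188.1 + 981.6 + 721.0 - 566.9 = 1323.8
Secondary income: -418.5 + 131.8 = -286.7
Current account = 6360.9 + 2811.0 + 1323.8 + (-286.7) = 10209.0
(Excluded from the current account — capital account: debt forgiveness received from foreign official creditors 275.4, capital transfers received from emigrants 75.8, sale of embassy land to a foreign government 140.1; financial account: foreign purchases of equities on the domestic stock exchange 790.6, acquisition of a foreign subsidiary by a resident firm (outward FDI) 1484.4, borrowing by resident firms from foreign banks 487.0.)

10209.0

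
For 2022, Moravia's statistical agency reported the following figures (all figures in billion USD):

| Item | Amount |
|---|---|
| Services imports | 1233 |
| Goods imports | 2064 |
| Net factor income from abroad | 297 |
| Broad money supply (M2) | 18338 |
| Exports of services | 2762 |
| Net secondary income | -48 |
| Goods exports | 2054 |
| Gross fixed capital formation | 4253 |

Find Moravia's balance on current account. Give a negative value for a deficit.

Goods balance = 2054 - 2064 = -10
Services balance = 2762 - 1233 = 1529
Trade balance (goods + services) = -10 + 1529 = 1519
Net primary income = 297
Net secondary income = -48
Current account = 1519 + 297 + (-48) = 1768

1768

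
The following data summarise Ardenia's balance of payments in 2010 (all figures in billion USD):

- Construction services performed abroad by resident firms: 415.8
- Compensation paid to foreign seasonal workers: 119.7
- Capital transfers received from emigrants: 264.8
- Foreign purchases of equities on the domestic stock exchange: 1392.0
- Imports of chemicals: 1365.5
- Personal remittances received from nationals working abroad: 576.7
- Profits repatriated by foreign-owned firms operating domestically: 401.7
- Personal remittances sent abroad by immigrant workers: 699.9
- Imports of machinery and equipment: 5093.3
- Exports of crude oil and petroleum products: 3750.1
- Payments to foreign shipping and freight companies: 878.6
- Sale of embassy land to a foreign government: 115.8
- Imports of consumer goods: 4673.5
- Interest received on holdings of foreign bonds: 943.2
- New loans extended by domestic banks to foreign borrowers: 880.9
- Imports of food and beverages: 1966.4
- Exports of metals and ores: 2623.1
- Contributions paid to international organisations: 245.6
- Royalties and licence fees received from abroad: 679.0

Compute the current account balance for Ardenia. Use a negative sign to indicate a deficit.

-6456.3

Goods: -4673.5 + 3750.1 + 2623.1 - 5093.3 - 1966.4 - 1365.5 = -6725.5
Services: -878.6 + 415.8 + 679.0 = 216.2
Primary income: 943.2 - 401.7 - 119.7 = 421.8
Secondary income: -245.6 - 699.9 + 576.7 = -368.8
Current account = (-6725.5) + 216.2 + 421.8 + (-368.8) = -6456.3
(Excluded from the current account — capital account: capital transfers received from emigrants 264.8, sale of embassy land to a foreign government 115.8; financial account: foreign purchases of equities on the domestic stock exchange 1392.0, new loans extended by domestic banks to foreign borrowers 880.9.)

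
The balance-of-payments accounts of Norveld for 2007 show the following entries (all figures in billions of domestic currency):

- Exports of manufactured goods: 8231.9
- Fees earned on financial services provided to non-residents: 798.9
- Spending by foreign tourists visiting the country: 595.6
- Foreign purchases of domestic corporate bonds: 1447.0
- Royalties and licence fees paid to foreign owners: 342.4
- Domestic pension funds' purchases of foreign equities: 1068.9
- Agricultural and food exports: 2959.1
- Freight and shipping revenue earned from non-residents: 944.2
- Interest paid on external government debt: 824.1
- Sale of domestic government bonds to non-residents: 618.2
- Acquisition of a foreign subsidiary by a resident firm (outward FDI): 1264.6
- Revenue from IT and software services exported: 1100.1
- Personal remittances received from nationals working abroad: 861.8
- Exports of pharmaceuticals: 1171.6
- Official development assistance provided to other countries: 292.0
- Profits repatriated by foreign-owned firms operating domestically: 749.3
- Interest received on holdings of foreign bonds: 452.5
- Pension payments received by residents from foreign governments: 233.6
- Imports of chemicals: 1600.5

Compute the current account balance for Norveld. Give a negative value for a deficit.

Goods: 8231.9 - 1600.5 + 2959.1 + 1171.6 = 10762.1
Services: 798.9 + 1100.1 + 944.2 + 595.6 - 342.4 = 3096.4
Primary income: -824.1 - 749.3 + 452.5 = -1120.9
Secondary income: 861.8 + 233.6 - 292.0 = 803.4
Current account = 10762.1 + 3096.4 + (-1120.9) + 803.4 = 13541.0
(Excluded from the current account — financial account: foreign purchases of domestic corporate bonds 1447.0, domestic pension funds' purchases of foreign equities 1068.9, sale of domestic government bonds to non-residents 618.2, acquisition of a foreign subsidiary by a resident firm (outward FDI) 1264.6.)

13541.0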